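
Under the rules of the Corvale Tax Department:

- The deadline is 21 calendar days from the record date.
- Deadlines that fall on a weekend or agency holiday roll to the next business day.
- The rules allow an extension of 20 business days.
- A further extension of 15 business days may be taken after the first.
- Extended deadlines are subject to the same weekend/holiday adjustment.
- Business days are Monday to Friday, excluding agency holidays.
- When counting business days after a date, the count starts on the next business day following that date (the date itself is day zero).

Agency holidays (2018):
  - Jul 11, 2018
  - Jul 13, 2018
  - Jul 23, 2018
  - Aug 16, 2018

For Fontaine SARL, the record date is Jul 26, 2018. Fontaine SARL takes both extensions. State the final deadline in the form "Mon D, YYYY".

Oct 5, 2018

Adding 21 calendar days to Jul 26, 2018 gives Aug 16, 2018.
Because Aug 16, 2018 is a listed holiday, the deadline becomes Aug 17, 2018 (Friday).
Counting 20 further business days from Aug 17, 2018 reaches Sep 14, 2018.
Sep 14, 2018 is a Friday and not a listed holiday, so it stands.
The 15-business-day extension runs from Sep 14, 2018 to Oct 5, 2018.
Oct 5, 2018 (Friday) is already a business day.
Final deadline: Oct 5, 2018.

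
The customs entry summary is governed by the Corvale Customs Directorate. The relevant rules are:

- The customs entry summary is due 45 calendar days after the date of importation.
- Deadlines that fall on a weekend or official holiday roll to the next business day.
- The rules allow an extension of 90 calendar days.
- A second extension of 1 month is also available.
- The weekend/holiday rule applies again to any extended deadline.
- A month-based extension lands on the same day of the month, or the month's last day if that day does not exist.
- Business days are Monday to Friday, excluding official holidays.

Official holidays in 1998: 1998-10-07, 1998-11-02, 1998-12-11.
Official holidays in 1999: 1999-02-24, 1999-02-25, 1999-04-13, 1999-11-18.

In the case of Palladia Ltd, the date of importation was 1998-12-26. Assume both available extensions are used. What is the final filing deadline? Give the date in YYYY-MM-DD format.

Adding 45 calendar days to 1998-12-26 gives 1999-02-09.
1999-02-09 (Tuesday) is already a business day.
The 90-calendar-day extension moves the deadline from 1999-02-09 to 1999-05-10.
1999-05-10 is a Monday and not a listed holiday, so it stands.
The 1 month extension carries 1999-05-10 to 1999-06-10.
1999-06-10 (Thursday) is already a business day.
The final due date is 1999-06-10.

1999-06-10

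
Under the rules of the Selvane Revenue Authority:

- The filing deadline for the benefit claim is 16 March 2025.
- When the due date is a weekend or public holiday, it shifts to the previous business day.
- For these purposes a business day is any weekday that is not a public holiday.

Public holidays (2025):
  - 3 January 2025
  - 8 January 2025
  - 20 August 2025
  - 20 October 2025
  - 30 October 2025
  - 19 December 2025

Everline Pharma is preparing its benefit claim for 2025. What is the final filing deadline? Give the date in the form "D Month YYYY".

The stated deadline is 16 March 2025.
16 March 2025 is a Sunday; the preceding business day is 14 March 2025 (Friday).
Final deadline: 14 March 2025.

14 March 2025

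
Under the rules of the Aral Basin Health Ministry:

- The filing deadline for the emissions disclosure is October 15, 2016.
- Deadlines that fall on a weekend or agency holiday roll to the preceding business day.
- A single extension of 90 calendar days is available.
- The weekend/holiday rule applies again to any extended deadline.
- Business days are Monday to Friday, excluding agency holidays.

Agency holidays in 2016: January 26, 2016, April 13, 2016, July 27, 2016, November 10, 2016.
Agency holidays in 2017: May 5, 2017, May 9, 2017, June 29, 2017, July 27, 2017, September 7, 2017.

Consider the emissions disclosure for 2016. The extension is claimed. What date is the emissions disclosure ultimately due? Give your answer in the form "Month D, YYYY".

January 12, 2017

The statutory due date is October 15, 2016.
October 15, 2016 falls on a Saturday. Rolling to the preceding business day gives October 14, 2016, a Friday.
The 90-calendar-day extension moves the deadline from October 14, 2016 to January 12, 2017.
January 12, 2017 falls on a Thursday, which is a business day, so no adjustment is needed.
Deadline: January 12, 2017.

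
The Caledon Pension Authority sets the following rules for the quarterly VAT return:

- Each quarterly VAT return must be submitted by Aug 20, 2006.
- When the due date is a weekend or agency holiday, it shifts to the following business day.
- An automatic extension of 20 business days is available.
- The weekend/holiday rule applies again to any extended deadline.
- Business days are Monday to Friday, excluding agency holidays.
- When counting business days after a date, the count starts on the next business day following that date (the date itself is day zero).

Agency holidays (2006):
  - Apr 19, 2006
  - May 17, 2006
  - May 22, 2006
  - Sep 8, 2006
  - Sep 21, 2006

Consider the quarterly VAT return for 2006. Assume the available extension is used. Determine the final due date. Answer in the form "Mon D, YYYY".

The statutory due date is Aug 20, 2006.
Because Aug 20, 2006 is a Sunday, the deadline becomes Aug 21, 2006 (Monday).
The 20-business-day extension runs from Aug 21, 2006 to Sep 19, 2006.
Sep 19, 2006 (Tuesday) is already a business day.
Deadline: Sep 19, 2006.

Sep 19, 2006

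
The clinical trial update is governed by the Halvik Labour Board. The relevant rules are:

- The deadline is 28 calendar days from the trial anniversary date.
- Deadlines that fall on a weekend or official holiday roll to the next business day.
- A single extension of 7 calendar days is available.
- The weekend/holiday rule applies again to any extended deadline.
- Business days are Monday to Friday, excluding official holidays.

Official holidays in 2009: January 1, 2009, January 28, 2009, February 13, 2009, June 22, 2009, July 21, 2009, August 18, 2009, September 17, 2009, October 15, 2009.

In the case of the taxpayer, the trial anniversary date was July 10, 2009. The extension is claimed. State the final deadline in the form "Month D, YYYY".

Adding 28 calendar days to July 10, 2009 gives August 7, 2009.
Since August 7, 2009 is a Friday and not a holiday, the date is unchanged.
With the 7-day extension, August 7, 2009 becomes August 14, 2009.
August 14, 2009 falls on a Friday, which is a business day, so no adjustment is needed.
Deadline: August 14, 2009.

August 14, 2009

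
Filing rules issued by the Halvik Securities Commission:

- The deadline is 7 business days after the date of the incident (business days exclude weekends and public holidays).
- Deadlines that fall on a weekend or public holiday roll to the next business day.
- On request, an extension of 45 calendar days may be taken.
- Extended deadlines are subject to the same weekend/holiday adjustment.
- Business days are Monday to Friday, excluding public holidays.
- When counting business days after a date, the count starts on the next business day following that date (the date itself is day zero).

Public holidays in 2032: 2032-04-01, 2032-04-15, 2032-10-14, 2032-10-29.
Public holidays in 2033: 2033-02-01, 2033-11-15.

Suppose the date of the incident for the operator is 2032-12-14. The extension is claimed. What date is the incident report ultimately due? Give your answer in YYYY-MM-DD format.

2033-02-07

Counting 7 business days after 2032-12-14 (skipping weekends and listed holidays) reaches 2032-12-23.
2032-12-23 is a Thursday and not a listed holiday, so it stands.
Applying the 45-calendar-day extension: 2032-12-23 + 45 days = 2033-02-06.
2033-02-06 falls on a Sunday. Rolling to the next business day gives 2033-02-07, a Monday.
Deadline: 2033-02-07.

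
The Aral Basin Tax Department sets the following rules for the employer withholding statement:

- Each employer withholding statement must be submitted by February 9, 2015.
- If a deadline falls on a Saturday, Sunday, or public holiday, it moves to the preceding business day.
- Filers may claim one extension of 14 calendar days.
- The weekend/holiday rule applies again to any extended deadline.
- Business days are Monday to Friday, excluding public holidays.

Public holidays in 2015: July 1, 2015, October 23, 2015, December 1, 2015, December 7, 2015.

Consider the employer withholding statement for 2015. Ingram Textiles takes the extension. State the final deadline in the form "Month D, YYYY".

Start from the fixed due date, February 9, 2015.
February 9, 2015 (Monday) is already a business day.
With the 14-day extension, February 9, 2015 becomes February 23, 2015.
Since February 23, 2015 is a Monday and not a holiday, the date is unchanged.
Deadline: February 23, 2015.

February 23, 2015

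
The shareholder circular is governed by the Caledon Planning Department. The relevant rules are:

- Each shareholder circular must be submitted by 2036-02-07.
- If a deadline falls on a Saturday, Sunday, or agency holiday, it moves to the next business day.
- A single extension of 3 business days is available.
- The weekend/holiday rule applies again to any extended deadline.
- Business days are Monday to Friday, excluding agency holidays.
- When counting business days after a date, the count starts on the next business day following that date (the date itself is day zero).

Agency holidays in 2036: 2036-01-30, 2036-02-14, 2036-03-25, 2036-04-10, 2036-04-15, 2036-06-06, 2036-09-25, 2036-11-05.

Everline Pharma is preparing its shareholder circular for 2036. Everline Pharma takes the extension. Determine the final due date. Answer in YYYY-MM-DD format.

Start from the fixed due date, 2036-02-07.
2036-02-07 (Thursday) is already a business day.
Applying the 3-business-day extension: 3 business days after 2036-02-07 is 2036-02-12.
2036-02-12 (Tuesday) is already a business day.
Deadline: 2036-02-12.

2036-02-12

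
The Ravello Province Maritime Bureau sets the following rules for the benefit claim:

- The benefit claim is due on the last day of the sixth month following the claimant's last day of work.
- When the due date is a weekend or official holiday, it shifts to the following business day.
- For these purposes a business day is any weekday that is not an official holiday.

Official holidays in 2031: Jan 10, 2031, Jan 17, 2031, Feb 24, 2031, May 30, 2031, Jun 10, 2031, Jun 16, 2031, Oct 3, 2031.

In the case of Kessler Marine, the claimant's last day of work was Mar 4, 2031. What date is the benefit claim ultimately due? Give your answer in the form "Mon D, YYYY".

Sep 30, 2031

6 months after Mar 4, 2031 falls in September 2031; the last day of that month is Sep 30, 2031.
Since Sep 30, 2031 is a Tuesday and not a holiday, the date is unchanged.
Final deadline: Sep 30, 2031.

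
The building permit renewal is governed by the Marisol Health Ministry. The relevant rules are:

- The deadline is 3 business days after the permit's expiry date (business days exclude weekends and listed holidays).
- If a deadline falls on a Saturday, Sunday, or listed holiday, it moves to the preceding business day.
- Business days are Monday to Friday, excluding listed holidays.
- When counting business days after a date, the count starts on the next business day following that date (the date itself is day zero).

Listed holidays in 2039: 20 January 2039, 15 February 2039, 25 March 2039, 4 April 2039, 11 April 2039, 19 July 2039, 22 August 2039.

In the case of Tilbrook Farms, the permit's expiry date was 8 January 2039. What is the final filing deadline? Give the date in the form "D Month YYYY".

12 January 2039

Starting the day after 8 January 2039 and counting 3 business days lands on 12 January 2039.
Since 12 January 2039 is a Wednesday and not a holiday, the date is unchanged.
So the filing is due 12 January 2039.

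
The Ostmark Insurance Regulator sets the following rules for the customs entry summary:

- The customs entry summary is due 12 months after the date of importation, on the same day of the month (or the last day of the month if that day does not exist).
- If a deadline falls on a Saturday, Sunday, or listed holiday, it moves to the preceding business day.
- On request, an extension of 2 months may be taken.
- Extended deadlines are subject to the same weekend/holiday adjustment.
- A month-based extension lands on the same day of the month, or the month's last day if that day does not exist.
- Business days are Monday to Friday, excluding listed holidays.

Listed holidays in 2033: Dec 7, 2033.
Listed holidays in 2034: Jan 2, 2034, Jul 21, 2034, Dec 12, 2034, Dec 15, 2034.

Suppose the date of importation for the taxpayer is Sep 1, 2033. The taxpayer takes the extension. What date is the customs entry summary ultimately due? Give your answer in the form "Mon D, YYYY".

12 months from Sep 1, 2033 is Sep 1, 2034.
Sep 1, 2034 is a Friday and not a listed holiday, so it stands.
The 2 months extension carries Sep 1, 2034 to Nov 1, 2034.
Nov 1, 2034 falls on a Wednesday, which is a business day, so no adjustment is needed.
So the filing is due Nov 1, 2034.

Nov 1, 2034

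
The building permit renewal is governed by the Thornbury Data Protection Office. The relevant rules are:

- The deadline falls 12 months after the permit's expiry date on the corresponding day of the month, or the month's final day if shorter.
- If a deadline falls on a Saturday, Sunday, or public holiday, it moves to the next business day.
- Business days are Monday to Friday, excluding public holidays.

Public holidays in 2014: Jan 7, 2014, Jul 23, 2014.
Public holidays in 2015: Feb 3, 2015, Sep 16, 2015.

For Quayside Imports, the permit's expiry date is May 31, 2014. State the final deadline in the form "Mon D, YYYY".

Jun 1, 2015

12 months after May 31, 2014, on the same day of the month, is May 31, 2015.
May 31, 2015 falls on a Sunday. Rolling to the next business day gives Jun 1, 2015, a Monday.
So the filing is due Jun 1, 2015.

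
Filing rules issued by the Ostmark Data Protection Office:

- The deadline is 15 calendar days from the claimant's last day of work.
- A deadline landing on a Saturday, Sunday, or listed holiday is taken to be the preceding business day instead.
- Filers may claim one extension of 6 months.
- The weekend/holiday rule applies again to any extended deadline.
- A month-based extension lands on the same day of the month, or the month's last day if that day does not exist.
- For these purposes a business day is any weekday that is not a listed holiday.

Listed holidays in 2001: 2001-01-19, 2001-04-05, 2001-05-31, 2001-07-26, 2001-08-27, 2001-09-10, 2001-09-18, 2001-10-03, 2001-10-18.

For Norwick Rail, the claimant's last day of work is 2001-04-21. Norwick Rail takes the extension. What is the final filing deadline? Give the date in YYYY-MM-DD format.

2001-11-02

Trigger date 2001-04-21 + 15 calendar days = 2001-05-06.
2001-05-06 is a Sunday; the preceding business day is 2001-05-04 (Friday).
Add 6 months to 2001-05-04: 2001-11-04.
2001-11-04 falls on a Sunday. Rolling to the preceding business day gives 2001-11-02, a Friday.
Final deadline: 2001-11-02.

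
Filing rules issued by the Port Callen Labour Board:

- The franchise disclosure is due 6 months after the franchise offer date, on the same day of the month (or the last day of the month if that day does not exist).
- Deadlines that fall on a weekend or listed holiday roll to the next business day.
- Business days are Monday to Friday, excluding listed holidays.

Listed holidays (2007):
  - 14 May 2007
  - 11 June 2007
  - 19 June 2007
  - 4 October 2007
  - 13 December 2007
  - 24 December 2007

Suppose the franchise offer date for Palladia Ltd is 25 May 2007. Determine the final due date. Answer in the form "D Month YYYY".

6 months from 25 May 2007 is 25 November 2007.
25 November 2007 is a Sunday, so it moves to the next business day, 26 November 2007 (Monday).
So the filing is due 26 November 2007.

26 November 2007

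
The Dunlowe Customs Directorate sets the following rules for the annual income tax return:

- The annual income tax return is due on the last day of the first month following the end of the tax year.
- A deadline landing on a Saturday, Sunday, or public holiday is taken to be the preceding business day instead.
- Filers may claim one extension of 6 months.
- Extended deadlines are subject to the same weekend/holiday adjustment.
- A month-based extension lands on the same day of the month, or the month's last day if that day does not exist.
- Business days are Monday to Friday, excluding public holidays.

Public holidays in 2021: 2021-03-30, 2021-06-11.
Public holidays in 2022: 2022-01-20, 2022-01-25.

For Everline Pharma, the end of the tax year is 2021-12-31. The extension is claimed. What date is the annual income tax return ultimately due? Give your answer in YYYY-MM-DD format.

The first month after 2021-12-31 is January 2022, whose last day is 2022-01-31.
Since 2022-01-31 is a Monday and not a holiday, the date is unchanged.
The 6 months extension carries 2022-01-31 to 2022-07-31.
2022-07-31 falls on a Sunday. Rolling to the preceding business day gives 2022-07-29, a Friday.
So the filing is due 2022-07-29.

2022-07-29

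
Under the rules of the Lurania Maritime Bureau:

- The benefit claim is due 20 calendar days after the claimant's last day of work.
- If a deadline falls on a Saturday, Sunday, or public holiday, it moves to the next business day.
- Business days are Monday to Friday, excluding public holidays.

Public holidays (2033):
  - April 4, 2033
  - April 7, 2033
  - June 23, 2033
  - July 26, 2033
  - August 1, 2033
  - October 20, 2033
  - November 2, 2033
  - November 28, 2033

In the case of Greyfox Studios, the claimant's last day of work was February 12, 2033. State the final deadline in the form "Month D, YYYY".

From February 12, 2033, 20 calendar days later is March 4, 2033.
Since March 4, 2033 is a Friday and not a holiday, the date is unchanged.
So the filing is due March 4, 2033.

March 4, 2033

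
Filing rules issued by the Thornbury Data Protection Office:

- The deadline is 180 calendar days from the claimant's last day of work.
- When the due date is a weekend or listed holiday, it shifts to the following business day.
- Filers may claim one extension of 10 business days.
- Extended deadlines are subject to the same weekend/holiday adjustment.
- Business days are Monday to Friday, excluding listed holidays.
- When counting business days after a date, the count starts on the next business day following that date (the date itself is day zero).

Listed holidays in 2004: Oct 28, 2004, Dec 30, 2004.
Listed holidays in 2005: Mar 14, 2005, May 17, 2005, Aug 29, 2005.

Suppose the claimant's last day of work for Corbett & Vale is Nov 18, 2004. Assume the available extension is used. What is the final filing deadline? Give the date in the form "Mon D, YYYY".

180 calendar days after Nov 18, 2004 is May 17, 2005.
May 17, 2005 falls on a listed holiday. Rolling to the next business day gives May 18, 2005, a Wednesday.
Counting 10 further business days from May 18, 2005 reaches Jun 1, 2005.
Since Jun 1, 2005 is a Wednesday and not a holiday, the date is unchanged.
Final deadline: Jun 1, 2005.

Jun 1, 2005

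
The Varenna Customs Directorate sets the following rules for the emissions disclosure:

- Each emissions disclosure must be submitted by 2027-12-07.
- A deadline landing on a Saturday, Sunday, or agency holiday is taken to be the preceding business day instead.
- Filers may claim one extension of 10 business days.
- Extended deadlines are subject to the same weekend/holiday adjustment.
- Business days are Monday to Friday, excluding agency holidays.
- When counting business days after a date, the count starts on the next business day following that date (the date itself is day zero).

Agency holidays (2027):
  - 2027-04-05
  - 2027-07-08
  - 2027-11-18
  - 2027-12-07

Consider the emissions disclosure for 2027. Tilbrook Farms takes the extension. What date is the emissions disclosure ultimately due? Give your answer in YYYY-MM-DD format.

Start from the fixed due date, 2027-12-07.
2027-12-07 is a listed holiday, so it moves to the preceding business day, 2027-12-06 (Monday).
The 10-business-day extension runs from 2027-12-06 to 2027-12-21.
2027-12-21 falls on a Tuesday, which is a business day, so no adjustment is needed.
So the filing is due 2027-12-21.

2027-12-21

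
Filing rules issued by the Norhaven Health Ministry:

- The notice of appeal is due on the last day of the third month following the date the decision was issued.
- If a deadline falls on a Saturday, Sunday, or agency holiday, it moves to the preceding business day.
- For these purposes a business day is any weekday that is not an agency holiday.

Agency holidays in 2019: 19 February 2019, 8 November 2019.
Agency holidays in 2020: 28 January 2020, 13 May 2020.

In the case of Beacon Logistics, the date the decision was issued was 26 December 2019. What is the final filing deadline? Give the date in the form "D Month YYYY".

3 months after 26 December 2019 is March 2020; that month ends on 31 March 2020.
31 March 2020 (Tuesday) is already a business day.
Final deadline: 31 March 2020.

31 March 2020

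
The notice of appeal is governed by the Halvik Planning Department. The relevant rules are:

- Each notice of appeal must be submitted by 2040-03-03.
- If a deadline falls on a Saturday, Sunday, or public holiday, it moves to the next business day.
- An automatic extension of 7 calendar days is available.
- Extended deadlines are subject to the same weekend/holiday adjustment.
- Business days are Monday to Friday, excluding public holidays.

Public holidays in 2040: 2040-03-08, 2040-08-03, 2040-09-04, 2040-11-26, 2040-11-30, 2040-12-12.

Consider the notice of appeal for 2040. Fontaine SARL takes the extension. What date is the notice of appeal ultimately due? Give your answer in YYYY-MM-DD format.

2040-03-12

The statutory due date is 2040-03-03.
2040-03-03 is a Saturday, so it moves to the next business day, 2040-03-05 (Monday).
With the 7-day extension, 2040-03-05 becomes 2040-03-12.
2040-03-12 (Monday) is already a business day.
Deadline: 2040-03-12.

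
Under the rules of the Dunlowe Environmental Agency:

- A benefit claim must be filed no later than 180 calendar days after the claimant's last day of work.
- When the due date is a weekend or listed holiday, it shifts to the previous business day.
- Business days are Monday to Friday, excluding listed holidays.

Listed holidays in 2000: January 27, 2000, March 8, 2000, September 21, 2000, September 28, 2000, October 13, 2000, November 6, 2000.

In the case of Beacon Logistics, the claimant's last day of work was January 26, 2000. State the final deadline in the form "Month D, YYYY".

Adding 180 calendar days to January 26, 2000 gives July 24, 2000.
July 24, 2000 falls on a Monday, which is a business day, so no adjustment is needed.
The final due date is July 24, 2000.

July 24, 2000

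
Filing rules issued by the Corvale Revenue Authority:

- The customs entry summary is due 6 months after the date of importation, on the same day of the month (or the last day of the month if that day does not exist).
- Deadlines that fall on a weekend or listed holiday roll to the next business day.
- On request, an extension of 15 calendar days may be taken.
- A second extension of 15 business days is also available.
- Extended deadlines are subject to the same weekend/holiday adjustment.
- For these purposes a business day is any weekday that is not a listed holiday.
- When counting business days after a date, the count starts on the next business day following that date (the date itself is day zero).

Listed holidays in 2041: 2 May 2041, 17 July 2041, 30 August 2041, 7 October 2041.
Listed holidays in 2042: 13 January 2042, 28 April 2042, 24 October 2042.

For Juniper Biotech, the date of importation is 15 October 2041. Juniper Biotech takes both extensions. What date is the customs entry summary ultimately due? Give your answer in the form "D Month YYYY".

21 May 2042

6 months after 15 October 2041, on the same day of the month, is 15 April 2042.
15 April 2042 (Tuesday) is already a business day.
With the 15-day extension, 15 April 2042 becomes 30 April 2042.
30 April 2042 is a Wednesday and not a listed holiday, so it stands.
Applying the 15-business-day extension: 15 business days after 30 April 2042 is 21 May 2042.
Since 21 May 2042 is a Wednesday and not a holiday, the date is unchanged.
So the filing is due 21 May 2042.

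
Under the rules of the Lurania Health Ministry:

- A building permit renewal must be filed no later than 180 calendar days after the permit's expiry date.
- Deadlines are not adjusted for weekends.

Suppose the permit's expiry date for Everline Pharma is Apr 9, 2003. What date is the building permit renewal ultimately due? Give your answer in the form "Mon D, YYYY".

Oct 6, 2003

From Apr 9, 2003, 180 calendar days later is Oct 6, 2003.
Oct 6, 2003 falls on a Monday. The rules make no weekend/holiday allowance, so it remains Oct 6, 2003.
The final due date is Oct 6, 2003.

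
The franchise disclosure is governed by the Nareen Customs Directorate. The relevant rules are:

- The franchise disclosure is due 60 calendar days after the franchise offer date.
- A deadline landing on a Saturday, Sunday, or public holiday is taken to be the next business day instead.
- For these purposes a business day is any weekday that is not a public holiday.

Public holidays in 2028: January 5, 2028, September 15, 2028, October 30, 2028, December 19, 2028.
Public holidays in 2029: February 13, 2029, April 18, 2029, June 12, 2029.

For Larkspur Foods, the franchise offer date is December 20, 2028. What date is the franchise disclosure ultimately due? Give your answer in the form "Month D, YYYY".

February 19, 2029

Adding 60 calendar days to December 20, 2028 gives February 18, 2029.
February 18, 2029 is a Sunday, so it moves to the next business day, February 19, 2029 (Monday).
Deadline: February 19, 2029.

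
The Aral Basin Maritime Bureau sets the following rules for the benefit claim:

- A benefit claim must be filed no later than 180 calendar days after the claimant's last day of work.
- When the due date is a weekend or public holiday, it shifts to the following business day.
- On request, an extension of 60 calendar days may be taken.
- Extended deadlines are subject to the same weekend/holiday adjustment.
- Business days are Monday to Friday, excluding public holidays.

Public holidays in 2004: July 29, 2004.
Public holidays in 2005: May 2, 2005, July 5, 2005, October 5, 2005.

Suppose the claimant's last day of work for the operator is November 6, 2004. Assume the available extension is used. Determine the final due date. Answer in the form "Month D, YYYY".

July 4, 2005

180 calendar days after November 6, 2004 is May 5, 2005.
May 5, 2005 (Thursday) is already a business day.
With the 60-day extension, May 5, 2005 becomes July 4, 2005.
July 4, 2005 is a Monday and not a listed holiday, so it stands.
Deadline: July 4, 2005.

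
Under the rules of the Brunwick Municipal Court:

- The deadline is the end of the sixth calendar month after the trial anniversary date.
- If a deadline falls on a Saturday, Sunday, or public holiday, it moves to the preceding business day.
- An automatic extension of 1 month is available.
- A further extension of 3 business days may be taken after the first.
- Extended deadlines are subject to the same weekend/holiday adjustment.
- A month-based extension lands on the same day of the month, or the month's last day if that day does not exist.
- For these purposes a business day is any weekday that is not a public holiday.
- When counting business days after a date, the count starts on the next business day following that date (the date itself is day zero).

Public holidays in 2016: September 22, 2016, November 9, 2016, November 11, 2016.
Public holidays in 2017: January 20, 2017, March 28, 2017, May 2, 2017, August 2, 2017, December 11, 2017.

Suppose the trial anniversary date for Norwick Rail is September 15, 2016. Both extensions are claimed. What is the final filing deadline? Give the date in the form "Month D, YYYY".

6 months after September 15, 2016 is March 2017; that month ends on March 31, 2017.
Since March 31, 2017 is a Friday and not a holiday, the date is unchanged.
The 1 month extension carries March 31, 2017 to April 30, 2017 (day 31 does not exist in April, so the month's last day is used).
Because April 30, 2017 is a Sunday, the deadline becomes April 28, 2017 (Friday).
The 3-business-day extension runs from April 28, 2017 to May 4, 2017.
May 4, 2017 (Thursday) is already a business day.
Final deadline: May 4, 2017.

May 4, 2017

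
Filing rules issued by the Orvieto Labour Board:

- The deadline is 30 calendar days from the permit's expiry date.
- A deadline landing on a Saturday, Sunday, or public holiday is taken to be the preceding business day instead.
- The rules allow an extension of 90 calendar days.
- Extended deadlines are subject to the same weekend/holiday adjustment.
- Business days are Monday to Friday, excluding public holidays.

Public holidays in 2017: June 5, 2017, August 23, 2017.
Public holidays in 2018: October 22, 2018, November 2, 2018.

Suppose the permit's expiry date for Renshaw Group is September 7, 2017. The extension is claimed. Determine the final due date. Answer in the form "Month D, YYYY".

From September 7, 2017, 30 calendar days later is October 7, 2017.
October 7, 2017 falls on a Saturday. Rolling to the preceding business day gives October 6, 2017, a Friday.
The 90-calendar-day extension moves the deadline from October 6, 2017 to January 4, 2018.
January 4, 2018 falls on a Thursday, which is a business day, so no adjustment is needed.
Deadline: January 4, 2018.

January 4, 2018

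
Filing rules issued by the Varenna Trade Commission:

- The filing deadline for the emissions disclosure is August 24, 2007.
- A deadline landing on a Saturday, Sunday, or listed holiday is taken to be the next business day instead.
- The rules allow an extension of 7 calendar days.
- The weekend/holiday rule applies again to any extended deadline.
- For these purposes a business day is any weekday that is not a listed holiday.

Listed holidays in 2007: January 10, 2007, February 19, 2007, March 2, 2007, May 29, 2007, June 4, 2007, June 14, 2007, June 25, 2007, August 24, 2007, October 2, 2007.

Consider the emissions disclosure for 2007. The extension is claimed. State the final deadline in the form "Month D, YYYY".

September 3, 2007

Start from the fixed due date, August 24, 2007.
August 24, 2007 falls on a listed holiday. Rolling to the next business day gives August 27, 2007, a Monday.
Add the 7 calendar-day extension to August 27, 2007: September 3, 2007.
Since September 3, 2007 is a Monday and not a holiday, the date is unchanged.
Final deadline: September 3, 2007.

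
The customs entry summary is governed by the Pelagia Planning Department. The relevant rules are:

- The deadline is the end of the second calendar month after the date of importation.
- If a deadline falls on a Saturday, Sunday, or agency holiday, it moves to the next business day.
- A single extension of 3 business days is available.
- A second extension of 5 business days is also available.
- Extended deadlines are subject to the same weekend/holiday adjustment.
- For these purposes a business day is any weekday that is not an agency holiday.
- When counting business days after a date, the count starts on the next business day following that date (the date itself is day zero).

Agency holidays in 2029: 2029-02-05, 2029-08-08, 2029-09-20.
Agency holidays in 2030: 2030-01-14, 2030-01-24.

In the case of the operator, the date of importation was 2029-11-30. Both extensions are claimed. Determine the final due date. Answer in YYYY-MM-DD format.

2 months after 2029-11-30 is January 2030; that month ends on 2030-01-31.
Since 2030-01-31 is a Thursday and not a holiday, the date is unchanged.
Applying the 3-business-day extension: 3 business days after 2030-01-31 is 2030-02-05.
2030-02-05 falls on a Tuesday, which is a business day, so no adjustment is needed.
Counting 5 further business days from 2030-02-05 reaches 2030-02-12.
2030-02-12 (Tuesday) is already a business day.
So the filing is due 2030-02-12.

2030-02-12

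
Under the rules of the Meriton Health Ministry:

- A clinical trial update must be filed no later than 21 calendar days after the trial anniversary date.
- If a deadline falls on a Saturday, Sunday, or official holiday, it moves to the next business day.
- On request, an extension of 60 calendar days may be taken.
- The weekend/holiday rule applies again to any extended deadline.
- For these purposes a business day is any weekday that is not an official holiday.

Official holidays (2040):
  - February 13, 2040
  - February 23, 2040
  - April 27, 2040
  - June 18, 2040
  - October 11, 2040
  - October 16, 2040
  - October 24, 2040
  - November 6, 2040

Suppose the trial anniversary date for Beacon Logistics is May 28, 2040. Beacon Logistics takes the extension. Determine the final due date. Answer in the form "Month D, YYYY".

August 20, 2040

Adding 21 calendar days to May 28, 2040 gives June 18, 2040.
June 18, 2040 is a listed holiday, so it moves to the next business day, June 19, 2040 (Tuesday).
Add the 60 calendar-day extension to June 19, 2040: August 18, 2040.
August 18, 2040 is a Saturday, so it moves to the next business day, August 20, 2040 (Monday).
Deadline: August 20, 2040.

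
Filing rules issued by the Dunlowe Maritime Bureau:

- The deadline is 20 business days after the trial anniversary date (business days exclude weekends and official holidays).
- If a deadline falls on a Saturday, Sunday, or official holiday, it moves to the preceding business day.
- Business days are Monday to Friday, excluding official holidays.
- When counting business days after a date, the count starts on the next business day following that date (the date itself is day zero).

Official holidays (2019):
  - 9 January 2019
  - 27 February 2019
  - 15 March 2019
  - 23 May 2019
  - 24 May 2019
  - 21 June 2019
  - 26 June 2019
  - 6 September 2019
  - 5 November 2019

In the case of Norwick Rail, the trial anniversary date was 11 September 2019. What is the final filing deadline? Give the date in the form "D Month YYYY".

9 October 2019

Counting 20 business days after 11 September 2019 (skipping weekends and listed holidays) reaches 9 October 2019.
9 October 2019 is a Wednesday and not a listed holiday, so it stands.
Deadline: 9 October 2019.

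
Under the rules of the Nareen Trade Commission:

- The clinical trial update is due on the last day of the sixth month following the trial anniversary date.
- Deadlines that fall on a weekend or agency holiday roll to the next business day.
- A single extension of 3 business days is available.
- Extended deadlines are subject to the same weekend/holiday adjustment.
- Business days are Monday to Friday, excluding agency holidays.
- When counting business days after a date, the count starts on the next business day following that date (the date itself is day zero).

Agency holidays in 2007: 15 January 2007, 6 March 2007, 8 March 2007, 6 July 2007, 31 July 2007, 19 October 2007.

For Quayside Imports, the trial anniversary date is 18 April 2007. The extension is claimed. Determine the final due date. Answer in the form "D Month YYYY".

5 November 2007

6 months after 18 April 2007 is October 2007; that month ends on 31 October 2007.
31 October 2007 is a Wednesday and not a listed holiday, so it stands.
Counting 3 further business days from 31 October 2007 reaches 5 November 2007.
5 November 2007 (Monday) is already a business day.
Final deadline: 5 November 2007.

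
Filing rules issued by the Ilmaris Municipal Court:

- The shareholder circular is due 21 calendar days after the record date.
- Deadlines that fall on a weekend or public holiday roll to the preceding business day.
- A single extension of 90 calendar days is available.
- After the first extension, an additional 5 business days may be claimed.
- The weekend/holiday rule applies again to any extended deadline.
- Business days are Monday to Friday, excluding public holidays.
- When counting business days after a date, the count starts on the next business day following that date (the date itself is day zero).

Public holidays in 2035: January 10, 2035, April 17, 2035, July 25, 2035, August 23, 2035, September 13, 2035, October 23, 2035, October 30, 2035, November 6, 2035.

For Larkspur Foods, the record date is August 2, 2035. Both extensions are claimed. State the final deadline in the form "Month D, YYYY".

21 calendar days after August 2, 2035 is August 23, 2035.
August 23, 2035 is a listed holiday, so it moves to the preceding business day, August 22, 2035 (Wednesday).
With the 90-day extension, August 22, 2035 becomes November 20, 2035.
Since November 20, 2035 is a Tuesday and not a holiday, the date is unchanged.
Counting 5 further business days from November 20, 2035 reaches November 27, 2035.
November 27, 2035 falls on a Tuesday, which is a business day, so no adjustment is needed.
Final deadline: November 27, 2035.

November 27, 2035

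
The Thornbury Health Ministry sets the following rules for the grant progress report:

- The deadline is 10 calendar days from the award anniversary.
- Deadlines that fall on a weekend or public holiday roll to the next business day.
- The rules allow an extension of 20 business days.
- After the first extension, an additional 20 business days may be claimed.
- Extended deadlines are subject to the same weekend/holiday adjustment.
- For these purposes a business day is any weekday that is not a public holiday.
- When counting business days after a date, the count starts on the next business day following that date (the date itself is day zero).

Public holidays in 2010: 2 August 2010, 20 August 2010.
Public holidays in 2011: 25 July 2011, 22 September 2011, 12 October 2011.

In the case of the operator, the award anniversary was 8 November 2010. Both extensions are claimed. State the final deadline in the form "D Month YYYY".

Adding 10 calendar days to 8 November 2010 gives 18 November 2010.
18 November 2010 (Thursday) is already a business day.
Counting 20 further business days from 18 November 2010 reaches 16 December 2010.
16 December 2010 (Thursday) is already a business day.
The 20-business-day extension runs from 16 December 2010 to 13 January 2011.
13 January 2011 is a Thursday and not a listed holiday, so it stands.
Final deadline: 13 January 2011.

13 January 2011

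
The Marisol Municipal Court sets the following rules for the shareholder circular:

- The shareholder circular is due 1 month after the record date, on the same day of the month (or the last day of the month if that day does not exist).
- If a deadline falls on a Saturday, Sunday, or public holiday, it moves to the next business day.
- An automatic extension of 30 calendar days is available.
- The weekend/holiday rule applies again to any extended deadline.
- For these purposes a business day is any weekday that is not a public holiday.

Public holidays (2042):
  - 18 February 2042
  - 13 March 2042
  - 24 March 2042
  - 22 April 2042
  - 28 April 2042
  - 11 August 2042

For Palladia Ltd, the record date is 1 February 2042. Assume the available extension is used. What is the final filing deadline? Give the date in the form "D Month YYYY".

1 month from 1 February 2042 is 1 March 2042.
Because 1 March 2042 is a Saturday, the deadline becomes 3 March 2042 (Monday).
With the 30-day extension, 3 March 2042 becomes 2 April 2042.
2 April 2042 (Wednesday) is already a business day.
So the filing is due 2 April 2042.

2 April 2042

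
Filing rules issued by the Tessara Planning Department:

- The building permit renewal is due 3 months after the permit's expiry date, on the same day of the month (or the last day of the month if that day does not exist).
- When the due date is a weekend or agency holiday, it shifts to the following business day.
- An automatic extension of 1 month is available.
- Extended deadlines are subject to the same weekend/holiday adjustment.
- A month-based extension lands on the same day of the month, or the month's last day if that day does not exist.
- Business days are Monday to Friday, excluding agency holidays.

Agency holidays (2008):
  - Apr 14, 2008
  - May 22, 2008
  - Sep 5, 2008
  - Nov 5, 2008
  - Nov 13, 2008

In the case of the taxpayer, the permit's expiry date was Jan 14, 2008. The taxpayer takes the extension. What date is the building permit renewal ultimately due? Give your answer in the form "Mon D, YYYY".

3 months from Jan 14, 2008 is Apr 14, 2008.
Apr 14, 2008 falls on a listed holiday. Rolling to the next business day gives Apr 15, 2008, a Tuesday.
The 1 month extension carries Apr 15, 2008 to May 15, 2008.
May 15, 2008 is a Thursday and not a listed holiday, so it stands.
The final due date is May 15, 2008.

May 15, 2008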